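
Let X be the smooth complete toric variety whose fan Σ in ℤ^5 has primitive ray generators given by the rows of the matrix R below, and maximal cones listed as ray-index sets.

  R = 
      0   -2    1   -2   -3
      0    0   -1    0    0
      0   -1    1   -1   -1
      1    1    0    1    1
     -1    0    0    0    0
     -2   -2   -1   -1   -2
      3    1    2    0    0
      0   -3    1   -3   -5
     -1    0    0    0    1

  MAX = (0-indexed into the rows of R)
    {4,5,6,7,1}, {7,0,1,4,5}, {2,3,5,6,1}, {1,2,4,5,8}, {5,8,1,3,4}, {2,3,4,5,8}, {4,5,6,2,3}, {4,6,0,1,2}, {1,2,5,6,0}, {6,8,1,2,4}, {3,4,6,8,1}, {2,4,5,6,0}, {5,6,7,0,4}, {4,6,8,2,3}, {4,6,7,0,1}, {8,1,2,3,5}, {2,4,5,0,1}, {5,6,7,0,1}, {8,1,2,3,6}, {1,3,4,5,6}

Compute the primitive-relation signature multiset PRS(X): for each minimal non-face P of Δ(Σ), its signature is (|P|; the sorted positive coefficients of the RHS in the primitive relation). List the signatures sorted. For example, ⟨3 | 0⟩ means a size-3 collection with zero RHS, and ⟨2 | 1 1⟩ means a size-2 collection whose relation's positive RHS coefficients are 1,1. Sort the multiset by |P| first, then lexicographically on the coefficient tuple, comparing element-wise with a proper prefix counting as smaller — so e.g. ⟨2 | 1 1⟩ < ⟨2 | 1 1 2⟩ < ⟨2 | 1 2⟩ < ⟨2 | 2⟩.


The 9 primitive collections of Σ (r=9, n=5):

  P={0,3}:  v_{0} + v_{3} = v_{5} + v_{6}  ⇒ sig = ⟨2 | 1 1⟩
  P={7,8}:  v_{7} + v_{8} = v_{0} + v_{1} + v_{2} + v_{4}  ⇒ sig = ⟨2 | 1 1 1 1⟩
  P={0,8}:  v_{0} + v_{8} = v_{1} + 2·v_{2} + v_{4}  ⇒ sig = ⟨2 | 1 1 2⟩
  P={3,7}:  v_{3} + v_{7} = v_{1} + v_{4} + 2·v_{5} + 2·v_{6}  ⇒ sig = ⟨2 | 1 1 2 2⟩
  P={2,7}:  v_{2} + v_{7} = 2·v_{0}  ⇒ sig = ⟨2 | 2⟩
  P={5,6,8}:  v_{5} + v_{6} + v_{8} = v_{2}  ⇒ sig = ⟨3 | 1⟩
  P={1,2,3,4}:  v_{1} + v_{2} + v_{3} + v_{4} = 0  ⇒ sig = ⟨4 | 0⟩
  P={0,1,4,5,6}:  v_{0} + v_{1} + v_{4} + v_{5} + v_{6} = v_{7}  ⇒ sig = ⟨5 | 1⟩
  P={1,2,4,5,6}:  v_{1} + v_{2} + v_{4} + v_{5} + v_{6} = v_{0}  ⇒ sig = ⟨5 | 1⟩

Sorted signature multiset PRS(X):
    ⟨2 | 1 1⟩
    ⟨2 | 1 1 1 1⟩
    ⟨2 | 1 1 2⟩
    ⟨2 | 1 1 2 2⟩
    ⟨2 | 2⟩
    ⟨3 | 1⟩
    ⟨4 | 0⟩
    ⟨5 | 1⟩
    ⟨5 | 1⟩


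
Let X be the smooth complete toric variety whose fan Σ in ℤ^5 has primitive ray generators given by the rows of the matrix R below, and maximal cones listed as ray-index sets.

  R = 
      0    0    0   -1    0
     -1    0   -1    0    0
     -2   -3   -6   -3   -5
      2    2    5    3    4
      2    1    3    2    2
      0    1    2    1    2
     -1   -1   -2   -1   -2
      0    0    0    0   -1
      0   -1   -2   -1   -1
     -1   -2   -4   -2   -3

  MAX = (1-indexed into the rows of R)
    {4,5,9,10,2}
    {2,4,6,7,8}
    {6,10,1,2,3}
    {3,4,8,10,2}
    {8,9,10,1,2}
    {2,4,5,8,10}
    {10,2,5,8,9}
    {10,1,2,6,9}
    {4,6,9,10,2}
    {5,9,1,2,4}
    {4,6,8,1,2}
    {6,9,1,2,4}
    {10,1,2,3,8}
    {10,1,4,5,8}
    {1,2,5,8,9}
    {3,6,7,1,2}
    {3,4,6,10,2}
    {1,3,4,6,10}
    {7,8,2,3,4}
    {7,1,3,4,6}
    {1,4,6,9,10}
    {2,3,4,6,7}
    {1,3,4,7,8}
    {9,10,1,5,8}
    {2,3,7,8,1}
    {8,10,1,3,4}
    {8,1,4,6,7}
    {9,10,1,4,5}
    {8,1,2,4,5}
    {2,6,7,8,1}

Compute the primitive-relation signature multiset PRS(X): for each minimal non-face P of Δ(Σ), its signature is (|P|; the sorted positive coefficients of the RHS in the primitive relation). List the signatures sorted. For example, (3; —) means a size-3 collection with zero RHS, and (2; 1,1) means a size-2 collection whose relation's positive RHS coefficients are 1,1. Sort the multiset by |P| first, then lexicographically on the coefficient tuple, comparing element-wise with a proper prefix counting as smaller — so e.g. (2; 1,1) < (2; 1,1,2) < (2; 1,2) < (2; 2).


Δ(Σ) — 10 vertices, 14 min non-faces:

  {5,6}:  v_{5} + v_{6} = v_{4} ; sig = (2; 1)
  {7,9}:  v_{7} + v_{9} = v_{10} ; sig = (2; 1)
  {7,10}:  v_{7} + v_{10} = v_{3} ; sig = (2; 1)
  {5,7}:  v_{5} + v_{7} = v_{4} + v_{8} + v_{10} ; sig = (2; 1,1,1)
  {3,5}:  v_{3} + v_{5} = v_{4} + v_{8} + 2·v_{10} ; sig = (2; 1,1,2)
  {3,9}:  v_{3} + v_{9} = 2·v_{10} ; sig = (2; 2)
  {6,8,9}:  v_{6} + v_{8} + v_{9} = 0 ; sig = (3; —)
  {4,8,9}:  v_{4} + v_{8} + v_{9} = v_{5} ; sig = (3; 1)
  {6,8,10}:  v_{6} + v_{8} + v_{10} = v_{7} ; sig = (3; 1)
  {3,6,8}:  v_{3} + v_{6} + v_{8} = 2·v_{7} ; sig = (3; 2)
  {1,2,4,7}:  v_{1} + v_{2} + v_{4} + v_{7} = v_{6} ; sig = (4; 1)
  {1,2,5,10}:  v_{1} + v_{2} + v_{5} + v_{10} = v_{9} ; sig = (4; 1)
  {1,2,3,4}:  v_{1} + v_{2} + v_{3} + v_{4} = v_{6} + v_{10} ; sig = (4; 1,1)
  {1,2,4,10}:  v_{1} + v_{2} + v_{4} + v_{10} = v_{6} + v_{9} ; sig = (4; 1,1)

Signatures (|P|; sorted positive RHS coefficients), sorted:
    |P|=2: 6 collections, coeffs (1), (1), (1), (1,1,1), (1,1,2), (2)
    |P|=3: 4 collections, coeffs (), (1), (1), (2)
    |P|=4: 4 collections, coeffs (1), (1), (1,1), (1,1)


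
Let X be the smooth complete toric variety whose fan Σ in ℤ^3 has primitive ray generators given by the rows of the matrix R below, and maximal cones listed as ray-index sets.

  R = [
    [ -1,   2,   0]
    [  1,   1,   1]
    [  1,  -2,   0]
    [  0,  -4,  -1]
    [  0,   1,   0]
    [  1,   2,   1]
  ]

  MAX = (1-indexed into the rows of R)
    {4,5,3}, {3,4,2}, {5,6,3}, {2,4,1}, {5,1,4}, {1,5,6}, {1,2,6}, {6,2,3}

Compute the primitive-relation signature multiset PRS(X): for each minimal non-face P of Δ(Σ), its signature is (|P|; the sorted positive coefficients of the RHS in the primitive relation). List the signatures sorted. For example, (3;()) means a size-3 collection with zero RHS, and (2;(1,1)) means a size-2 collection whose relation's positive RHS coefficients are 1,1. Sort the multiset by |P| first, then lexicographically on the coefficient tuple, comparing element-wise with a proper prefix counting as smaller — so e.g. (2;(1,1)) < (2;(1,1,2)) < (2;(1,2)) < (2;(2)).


The 3 primitive collections of Σ (r=6, n=3):

  • {1,3}:  v_{1} + v_{3} = 0 — sig = (2;())
  • {2,5}:  v_{2} + v_{5} = v_{6} — sig = (2;(1))
  • {4,6}:  v_{4} + v_{6} = v_{3} — sig = (2;(1))

Hence PRS(X_Σ) =
    (2;())
    (2;(1))
    (2;(1))


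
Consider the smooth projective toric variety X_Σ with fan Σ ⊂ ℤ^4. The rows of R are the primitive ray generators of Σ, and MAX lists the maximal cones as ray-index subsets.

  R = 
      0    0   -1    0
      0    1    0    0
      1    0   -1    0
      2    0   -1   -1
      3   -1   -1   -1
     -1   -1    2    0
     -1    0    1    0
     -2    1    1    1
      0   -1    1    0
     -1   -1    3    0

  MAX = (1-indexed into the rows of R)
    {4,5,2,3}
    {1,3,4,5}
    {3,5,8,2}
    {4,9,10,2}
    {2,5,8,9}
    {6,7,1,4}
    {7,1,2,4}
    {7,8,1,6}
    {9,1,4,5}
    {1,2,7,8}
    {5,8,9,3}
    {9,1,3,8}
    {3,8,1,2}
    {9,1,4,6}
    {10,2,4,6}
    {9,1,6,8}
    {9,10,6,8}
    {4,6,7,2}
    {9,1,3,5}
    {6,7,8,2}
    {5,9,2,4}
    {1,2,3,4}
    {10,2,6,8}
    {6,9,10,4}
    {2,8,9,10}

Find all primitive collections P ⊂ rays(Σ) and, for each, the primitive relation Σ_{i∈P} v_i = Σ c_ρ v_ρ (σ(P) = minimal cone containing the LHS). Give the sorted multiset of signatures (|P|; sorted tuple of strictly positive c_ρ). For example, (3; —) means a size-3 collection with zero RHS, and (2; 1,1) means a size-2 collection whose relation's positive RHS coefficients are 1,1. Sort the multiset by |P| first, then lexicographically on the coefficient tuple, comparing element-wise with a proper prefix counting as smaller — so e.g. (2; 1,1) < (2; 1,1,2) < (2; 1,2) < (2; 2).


Primitive collections (17):

  {3,7}:  v_{3} + v_{7} = 0  so sig = (2; —)
  {1,10}:  v_{1} + v_{10} = v_{6}  so sig = (2; 1)
  {3,6}:  v_{3} + v_{6} = v_{9}  so sig = (2; 1)
  {4,8}:  v_{4} + v_{8} = v_{2}  so sig = (2; 1)
  {7,9}:  v_{7} + v_{9} = v_{6}  so sig = (2; 1)
  {5,7}:  v_{5} + v_{7} = v_{4} + v_{9}  so sig = (2; 1,1)
  {5,10}:  v_{5} + v_{10} = v_{2} + v_{4} + 3·v_{9}  so sig = (2; 1,1,3)
  {3,10}:  v_{3} + v_{10} = v_{2} + 2·v_{9}  so sig = (2; 1,2)
  {5,6}:  v_{5} + v_{6} = v_{4} + 2·v_{9}  so sig = (2; 1,2)
  {7,10}:  v_{7} + v_{10} = v_{2} + 2·v_{6}  so sig = (2; 1,2)
  {1,2,9}:  v_{1} + v_{2} + v_{9} = 0  so sig = (3; —)
  {1,2,6}:  v_{1} + v_{2} + v_{6} = v_{7}  so sig = (3; 1)
  {1,5,8}:  v_{1} + v_{5} + v_{8} = v_{3}  so sig = (3; 1)
  {2,6,9}:  v_{2} + v_{6} + v_{9} = v_{10}  so sig = (3; 1)
  {3,4,9}:  v_{3} + v_{4} + v_{9} = v_{5}  so sig = (3; 1)
  {1,2,5}:  v_{1} + v_{2} + v_{5} = v_{3} + v_{4}  so sig = (3; 1,1)
  {2,3,9}:  v_{2} + v_{3} + v_{9} = v_{5} + v_{8}  so sig = (3; 1,1)

Hence PRS(X_Σ) =
    (2; —)
    (2; 1)
    (2; 1)
    (2; 1)
    (2; 1)
    (2; 1,1)
    (2; 1,1,3)
    (2; 1,2)
    (2; 1,2)
    (2; 1,2)
    (3; —)
    (3; 1)
    (3; 1)
    (3; 1)
    (3; 1)
    (3; 1,1)
    (3; 1,1)


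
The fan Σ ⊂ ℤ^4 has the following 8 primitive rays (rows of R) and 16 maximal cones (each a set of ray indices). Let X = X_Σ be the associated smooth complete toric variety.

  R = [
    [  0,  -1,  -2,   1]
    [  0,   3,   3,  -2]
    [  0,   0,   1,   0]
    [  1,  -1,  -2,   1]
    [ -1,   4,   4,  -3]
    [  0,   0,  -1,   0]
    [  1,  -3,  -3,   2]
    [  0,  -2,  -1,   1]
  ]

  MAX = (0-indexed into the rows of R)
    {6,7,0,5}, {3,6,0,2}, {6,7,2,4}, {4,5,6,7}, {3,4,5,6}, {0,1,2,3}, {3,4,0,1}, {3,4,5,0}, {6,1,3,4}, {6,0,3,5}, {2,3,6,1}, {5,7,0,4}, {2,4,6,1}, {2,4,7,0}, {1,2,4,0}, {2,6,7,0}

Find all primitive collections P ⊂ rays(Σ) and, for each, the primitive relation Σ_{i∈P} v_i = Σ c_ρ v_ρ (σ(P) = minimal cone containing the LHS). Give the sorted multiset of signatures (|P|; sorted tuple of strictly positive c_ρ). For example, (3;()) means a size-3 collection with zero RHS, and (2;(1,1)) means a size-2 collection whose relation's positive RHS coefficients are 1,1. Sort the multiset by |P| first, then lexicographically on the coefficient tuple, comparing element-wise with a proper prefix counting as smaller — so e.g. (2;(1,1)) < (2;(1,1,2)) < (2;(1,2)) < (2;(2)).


|primitive collections| = 7. Relations:

  P={2,5}:  v_{2} + v_{5} = 0  ⇒ sig = (2;())
  P={3,7}:  v_{3} + v_{7} = v_{6}  ⇒ sig = (2;(1))
  P={1,5}:  v_{1} + v_{5} = v_{3} + v_{4}  ⇒ sig = (2;(1,1))
  P={1,7}:  v_{1} + v_{7} = v_{2} + v_{4} + v_{6}  ⇒ sig = (2;(1,1,1))
  P={0,1,6}:  v_{0} + v_{1} + v_{6} = v_{3}  ⇒ sig = (3;(1))
  P={0,4,6}:  v_{0} + v_{4} + v_{6} = v_{5}  ⇒ sig = (3;(1))
  P={2,3,4}:  v_{2} + v_{3} + v_{4} = v_{1}  ⇒ sig = (3;(1))

Sorted signature multiset PRS(X):
{ (2;()),  (2;(1)),  (2;(1,1)),  (2;(1,1,1)),  (3;(1)) ×3 }


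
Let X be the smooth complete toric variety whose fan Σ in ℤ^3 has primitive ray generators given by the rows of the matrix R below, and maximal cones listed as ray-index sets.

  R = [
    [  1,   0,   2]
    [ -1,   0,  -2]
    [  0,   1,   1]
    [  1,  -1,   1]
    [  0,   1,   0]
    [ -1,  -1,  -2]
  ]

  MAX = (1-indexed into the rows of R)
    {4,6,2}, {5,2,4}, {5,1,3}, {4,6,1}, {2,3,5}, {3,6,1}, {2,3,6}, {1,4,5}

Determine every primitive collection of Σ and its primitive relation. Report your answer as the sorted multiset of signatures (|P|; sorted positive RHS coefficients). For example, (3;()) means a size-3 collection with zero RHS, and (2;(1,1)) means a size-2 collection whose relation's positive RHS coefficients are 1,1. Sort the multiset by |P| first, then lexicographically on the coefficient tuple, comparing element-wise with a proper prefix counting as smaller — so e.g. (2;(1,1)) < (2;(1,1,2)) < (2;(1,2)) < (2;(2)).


Δ(Σ) — 6 vertices, 3 min non-faces:

  {1,2}:  v_{1} + v_{2} = 0  ⟹  sig = (2;())
  {3,4}:  v_{3} + v_{4} = v_{1}  ⟹  sig = (2;(1))
  {5,6}:  v_{5} + v_{6} = v_{2}  ⟹  sig = (2;(1))

Hence PRS(X_Σ) =
    |P|=2: 3 collections, coeffs (), (1), (1)


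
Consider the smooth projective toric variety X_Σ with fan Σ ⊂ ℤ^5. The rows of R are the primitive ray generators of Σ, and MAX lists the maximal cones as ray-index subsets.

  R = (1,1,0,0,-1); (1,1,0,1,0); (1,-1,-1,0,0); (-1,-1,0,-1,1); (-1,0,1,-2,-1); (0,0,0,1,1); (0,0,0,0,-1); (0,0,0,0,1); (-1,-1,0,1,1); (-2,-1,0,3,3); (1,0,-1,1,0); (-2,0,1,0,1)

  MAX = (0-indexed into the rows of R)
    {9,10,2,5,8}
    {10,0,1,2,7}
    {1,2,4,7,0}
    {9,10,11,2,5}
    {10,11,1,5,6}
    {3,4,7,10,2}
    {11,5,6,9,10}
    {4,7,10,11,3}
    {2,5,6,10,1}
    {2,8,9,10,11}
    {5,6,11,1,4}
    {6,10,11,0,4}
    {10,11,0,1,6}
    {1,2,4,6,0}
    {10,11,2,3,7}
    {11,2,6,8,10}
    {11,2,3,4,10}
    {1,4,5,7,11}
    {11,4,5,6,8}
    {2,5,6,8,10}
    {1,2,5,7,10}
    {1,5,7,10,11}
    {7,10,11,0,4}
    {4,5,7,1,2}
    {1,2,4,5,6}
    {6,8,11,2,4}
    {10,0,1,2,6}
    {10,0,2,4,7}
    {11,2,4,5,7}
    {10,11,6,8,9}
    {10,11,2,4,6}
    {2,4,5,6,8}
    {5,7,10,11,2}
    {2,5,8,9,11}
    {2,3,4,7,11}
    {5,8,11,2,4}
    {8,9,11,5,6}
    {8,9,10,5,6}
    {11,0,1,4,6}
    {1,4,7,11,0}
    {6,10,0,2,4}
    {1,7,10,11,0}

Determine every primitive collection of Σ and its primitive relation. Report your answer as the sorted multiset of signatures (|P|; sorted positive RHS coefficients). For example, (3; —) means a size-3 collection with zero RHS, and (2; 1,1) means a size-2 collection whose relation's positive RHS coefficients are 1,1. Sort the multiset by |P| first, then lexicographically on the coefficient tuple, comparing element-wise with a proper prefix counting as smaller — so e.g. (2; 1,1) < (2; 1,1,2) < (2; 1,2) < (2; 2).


24 collections generate NE(X_Σ); each relation:

  P = {6,7}:  v_{6} + v_{7} = 0  so sig = (2; —)
  P = {0,5}:  v_{0} + v_{5} = v_{1}  so sig = (2; 1)
  P = {1,3}:  v_{1} + v_{3} = v_{7}  so sig = (2; 1)
  P = {0,8}:  v_{0} + v_{8} = v_{5} + v_{6}  so sig = (2; 1,1)
  P = {4,9}:  v_{4} + v_{9} = v_{8} + v_{11}  so sig = (2; 1,1)
  P = {0,3}:  v_{0} + v_{3} = v_{4} + v_{7} + v_{10}  so sig = (2; 1,1,1)
  P = {3,5}:  v_{3} + v_{5} = v_{2} + v_{7} + v_{11}  so sig = (2; 1,1,1)
  P = {7,8}:  v_{7} + v_{8} = v_{2} + v_{5} + v_{11}  so sig = (2; 1,1,1)
  P = {3,6}:  v_{3} + v_{6} = v_{2} + v_{4} + v_{10} + v_{11}  so sig = (2; 1,1,1,1)
  P = {0,9}:  v_{0} + v_{9} = 2·v_{5} + v_{6} + v_{10} + v_{11}  so sig = (2; 1,1,1,2)
  P = {1,9}:  v_{1} + v_{9} = 3·v_{5} + v_{6} + v_{10} + v_{11}  so sig = (2; 1,1,1,3)
  P = {7,9}:  v_{7} + v_{9} = v_{2} + 2·v_{5} + v_{10} + 2·v_{11}  so sig = (2; 1,1,2,2)
  P = {3,9}:  v_{3} + v_{9} = 2·v_{2} + v_{5} + v_{10} + 3·v_{11}  so sig = (2; 1,1,2,3)
  P = {1,8}:  v_{1} + v_{8} = 2·v_{5} + v_{6}  so sig = (2; 1,2)
  P = {3,8}:  v_{3} + v_{8} = 2·v_{2} + 2·v_{11}  so sig = (2; 2,2)
  P = {0,2,11}:  v_{0} + v_{2} + v_{11} = 0  so sig = (3; —)
  P = {4,5,10}:  v_{4} + v_{5} + v_{10} = 0  so sig = (3; —)
  P = {1,2,11}:  v_{1} + v_{2} + v_{11} = v_{5}  so sig = (3; 1)
  P = {1,4,10}:  v_{1} + v_{4} + v_{10} = v_{0}  so sig = (3; 1)
  P = {4,8,10}:  v_{4} + v_{8} + v_{10} = v_{2} + v_{6} + v_{11}  so sig = (3; 1,1,1)
  P = {2,6,9}:  v_{2} + v_{6} + v_{9} = 2·v_{8} + v_{10}  so sig = (3; 1,2)
  P = {2,5,6,11}:  v_{2} + v_{5} + v_{6} + v_{11} = v_{8}  so sig = (4; 1)
  P = {5,8,10,11}:  v_{5} + v_{8} + v_{10} + v_{11} = v_{9}  so sig = (4; 1)
  P = {2,4,7,10,11}:  v_{2} + v_{4} + v_{7} + v_{10} + v_{11} = v_{3}  so sig = (5; 1)

Hence PRS(X_Σ) =
    |P|=2: 15 collections, coeffs (), (1), (1), (1,1), (1,1), (1,1,1), (1,1,1), (1,1,1), (1,1,1,1), (1,1,1,2), (1,1,1,3), (1,1,2,2), (1,1,2,3), (1,2), (2,2)
    |P|=3: 6 collections, coeffs (), (), (1), (1), (1,1,1), (1,2)
    |P|=4: 2 collections, coeffs (1), (1)
    |P|=5: 1 collection, coeffs (1)


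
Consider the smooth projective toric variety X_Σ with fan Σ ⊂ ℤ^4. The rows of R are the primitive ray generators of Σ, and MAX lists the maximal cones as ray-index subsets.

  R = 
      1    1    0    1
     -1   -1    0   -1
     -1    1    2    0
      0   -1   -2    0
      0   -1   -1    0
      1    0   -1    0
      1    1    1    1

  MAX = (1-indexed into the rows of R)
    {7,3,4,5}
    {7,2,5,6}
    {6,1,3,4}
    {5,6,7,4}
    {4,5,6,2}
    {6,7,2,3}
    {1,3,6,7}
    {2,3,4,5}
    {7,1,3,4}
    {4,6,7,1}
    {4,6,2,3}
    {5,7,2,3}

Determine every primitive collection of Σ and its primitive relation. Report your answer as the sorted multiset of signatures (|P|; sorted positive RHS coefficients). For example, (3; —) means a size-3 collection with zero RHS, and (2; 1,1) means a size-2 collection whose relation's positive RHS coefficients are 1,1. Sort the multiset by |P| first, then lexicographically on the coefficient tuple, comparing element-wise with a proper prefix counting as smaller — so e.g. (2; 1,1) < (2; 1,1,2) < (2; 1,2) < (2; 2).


5 minimal non-faces of Δ(Σ) (on 7 rays):

  P={1,2}:  v_{1} + v_{2} = 0 — sig = (2; —)
  P={1,5}:  v_{1} + v_{5} = v_{4} + v_{7} — sig = (2; 1,1)
  P={3,5,6}:  v_{3} + v_{5} + v_{6} = 0 — sig = (3; —)
  P={2,4,7}:  v_{2} + v_{4} + v_{7} = v_{5} — sig = (3; 1)
  P={3,4,6,7}:  v_{3} + v_{4} + v_{6} + v_{7} = v_{1} — sig = (4; 1)

Signatures (|P|; sorted positive RHS coefficients), sorted:
[(2; —), (2; 1,1), (3; —), (3; 1), (4; 1)]


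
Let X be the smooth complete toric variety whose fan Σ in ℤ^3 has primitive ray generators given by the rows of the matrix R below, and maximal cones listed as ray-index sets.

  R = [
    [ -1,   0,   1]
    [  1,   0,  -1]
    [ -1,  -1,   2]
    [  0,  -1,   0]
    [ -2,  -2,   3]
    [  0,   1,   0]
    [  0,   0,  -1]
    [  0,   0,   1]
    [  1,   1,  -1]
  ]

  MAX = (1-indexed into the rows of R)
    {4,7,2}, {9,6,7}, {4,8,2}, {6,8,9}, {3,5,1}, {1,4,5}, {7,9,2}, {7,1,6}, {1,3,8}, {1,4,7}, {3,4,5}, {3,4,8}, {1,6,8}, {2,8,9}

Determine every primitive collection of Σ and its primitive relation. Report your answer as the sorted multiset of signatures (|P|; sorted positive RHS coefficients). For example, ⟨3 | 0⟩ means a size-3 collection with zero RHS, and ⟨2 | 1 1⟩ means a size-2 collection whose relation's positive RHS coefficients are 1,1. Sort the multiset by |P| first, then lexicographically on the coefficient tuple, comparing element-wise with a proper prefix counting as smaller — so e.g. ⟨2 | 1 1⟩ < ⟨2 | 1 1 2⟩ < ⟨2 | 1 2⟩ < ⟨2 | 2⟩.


|primitive collections| = 17. Relations:

  P = {1,2}:  v_{1} + v_{2} = 0  so sig = ⟨2 | 0⟩
  P = {4,6}:  v_{4} + v_{6} = 0  so sig = ⟨2 | 0⟩
  P = {7,8}:  v_{7} + v_{8} = 0  so sig = ⟨2 | 0⟩
  P = {1,9}:  v_{1} + v_{9} = v_{6}  so sig = ⟨2 | 1⟩
  P = {2,6}:  v_{2} + v_{6} = v_{9}  so sig = ⟨2 | 1⟩
  P = {3,9}:  v_{3} + v_{9} = v_{8}  so sig = ⟨2 | 1⟩
  P = {4,9}:  v_{4} + v_{9} = v_{2}  so sig = ⟨2 | 1⟩
  P = {5,9}:  v_{5} + v_{9} = v_{3}  so sig = ⟨2 | 1⟩
  P = {2,3}:  v_{2} + v_{3} = v_{4} + v_{8}  so sig = ⟨2 | 1 1⟩
  P = {2,5}:  v_{2} + v_{5} = v_{3} + v_{4}  so sig = ⟨2 | 1 1⟩
  P = {3,6}:  v_{3} + v_{6} = v_{1} + v_{8}  so sig = ⟨2 | 1 1⟩
  P = {3,7}:  v_{3} + v_{7} = v_{1} + v_{4}  so sig = ⟨2 | 1 1⟩
  P = {5,6}:  v_{5} + v_{6} = v_{1} + v_{3}  so sig = ⟨2 | 1 1⟩
  P = {5,8}:  v_{5} + v_{8} = 2·v_{3}  so sig = ⟨2 | 2⟩
  P = {5,7}:  v_{5} + v_{7} = 2·v_{1} + 2·v_{4}  so sig = ⟨2 | 2 2⟩
  P = {1,3,4}:  v_{1} + v_{3} + v_{4} = v_{5}  so sig = ⟨3 | 1⟩
  P = {1,4,8}:  v_{1} + v_{4} + v_{8} = v_{3}  so sig = ⟨3 | 1⟩

Sorted signature multiset PRS(X):
{ ⟨2 | 0⟩ ×3,  ⟨2 | 1⟩ ×5,  ⟨2 | 1 1⟩ ×5,  ⟨2 | 2⟩,  ⟨2 | 2 2⟩,  ⟨3 | 1⟩ ×2 }


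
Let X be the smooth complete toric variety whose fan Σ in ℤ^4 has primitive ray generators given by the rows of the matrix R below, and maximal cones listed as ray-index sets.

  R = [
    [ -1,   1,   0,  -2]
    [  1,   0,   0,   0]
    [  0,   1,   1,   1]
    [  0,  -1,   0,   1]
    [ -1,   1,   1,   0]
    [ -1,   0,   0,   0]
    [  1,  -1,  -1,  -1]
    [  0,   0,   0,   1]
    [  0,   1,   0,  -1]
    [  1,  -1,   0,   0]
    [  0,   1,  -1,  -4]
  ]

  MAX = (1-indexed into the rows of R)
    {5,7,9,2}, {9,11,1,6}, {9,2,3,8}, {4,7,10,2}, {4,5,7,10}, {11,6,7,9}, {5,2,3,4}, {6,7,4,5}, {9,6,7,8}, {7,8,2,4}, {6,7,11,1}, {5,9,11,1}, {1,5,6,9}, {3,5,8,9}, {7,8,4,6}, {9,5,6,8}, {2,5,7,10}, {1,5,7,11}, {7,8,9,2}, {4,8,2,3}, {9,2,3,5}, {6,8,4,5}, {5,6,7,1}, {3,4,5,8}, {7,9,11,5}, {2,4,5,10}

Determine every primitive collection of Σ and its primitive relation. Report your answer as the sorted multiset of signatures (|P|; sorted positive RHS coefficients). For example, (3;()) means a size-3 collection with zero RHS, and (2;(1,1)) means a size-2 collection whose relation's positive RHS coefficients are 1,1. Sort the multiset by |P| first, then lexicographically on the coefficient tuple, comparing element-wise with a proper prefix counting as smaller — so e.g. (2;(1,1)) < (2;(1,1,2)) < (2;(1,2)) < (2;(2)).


Primitive collections (24):

  • {2,6}:  v_{2} + v_{6} = 0  ⇒ sig = (2;())
  • {4,9}:  v_{4} + v_{9} = 0  ⇒ sig = (2;())
  • {3,7}:  v_{3} + v_{7} = v_{2}  ⇒ sig = (2;(1))
  • {1,3}:  v_{1} + v_{3} = v_{5} + v_{9}  ⇒ sig = (2;(1,1))
  • {1,8}:  v_{1} + v_{8} = v_{6} + v_{9}  ⇒ sig = (2;(1,1))
  • {3,6}:  v_{3} + v_{6} = v_{5} + v_{8}  ⇒ sig = (2;(1,1))
  • {4,11}:  v_{4} + v_{11} = v_{1} + v_{7}  ⇒ sig = (2;(1,1))
  • {8,10}:  v_{8} + v_{10} = v_{2} + v_{4}  ⇒ sig = (2;(1,1))
  • {1,2}:  v_{1} + v_{2} = v_{5} + v_{7} + v_{9}  ⇒ sig = (2;(1,1,1))
  • {1,4}:  v_{1} + v_{4} = v_{5} + v_{6} + v_{7}  ⇒ sig = (2;(1,1,1))
  • {6,10}:  v_{6} + v_{10} = v_{4} + v_{5} + v_{7}  ⇒ sig = (2;(1,1,1))
  • {9,10}:  v_{9} + v_{10} = v_{2} + v_{5} + v_{7}  ⇒ sig = (2;(1,1,1))
  • {3,10}:  v_{3} + v_{10} = 2·v_{2} + v_{4} + v_{5}  ⇒ sig = (2;(1,1,2))
  • {3,11}:  v_{3} + v_{11} = v_{5} + v_{7} + 2·v_{9}  ⇒ sig = (2;(1,1,2))
  • {8,11}:  v_{8} + v_{11} = v_{6} + v_{7} + 2·v_{9}  ⇒ sig = (2;(1,1,2))
  • {2,11}:  v_{2} + v_{11} = v_{5} + 2·v_{7} + 2·v_{9}  ⇒ sig = (2;(1,2,2))
  • {10,11}:  v_{10} + v_{11} = 2·v_{5} + 3·v_{7} + v_{9}  ⇒ sig = (2;(1,2,3))
  • {1,10}:  v_{1} + v_{10} = 2·v_{5} + 2·v_{7}  ⇒ sig = (2;(2,2))
  • {5,7,8}:  v_{5} + v_{7} + v_{8} = 0  ⇒ sig = (3;())
  • {1,7,9}:  v_{1} + v_{7} + v_{9} = v_{11}  ⇒ sig = (3;(1))
  • {2,5,8}:  v_{2} + v_{5} + v_{8} = v_{3}  ⇒ sig = (3;(1))
  • {5,6,11}:  v_{5} + v_{6} + v_{11} = 2·v_{1}  ⇒ sig = (3;(2))
  • {2,4,5,7}:  v_{2} + v_{4} + v_{5} + v_{7} = v_{10}  ⇒ sig = (4;(1))
  • {5,6,7,9}:  v_{5} + v_{6} + v_{7} + v_{9} = v_{1}  ⇒ sig = (4;(1))

Signatures (|P|; sorted positive RHS coefficients), sorted:
[(2;()), (2;()), (2;(1)), (2;(1,1)), (2;(1,1)), (2;(1,1)), (2;(1,1)), (2;(1,1)), (2;(1,1,1)), (2;(1,1,1)), (2;(1,1,1)), (2;(1,1,1)), (2;(1,1,2)), (2;(1,1,2)), (2;(1,1,2)), (2;(1,2,2)), (2;(1,2,3)), (2;(2,2)), (3;()), (3;(1)), (3;(1)), (3;(2)), (4;(1)), (4;(1))]


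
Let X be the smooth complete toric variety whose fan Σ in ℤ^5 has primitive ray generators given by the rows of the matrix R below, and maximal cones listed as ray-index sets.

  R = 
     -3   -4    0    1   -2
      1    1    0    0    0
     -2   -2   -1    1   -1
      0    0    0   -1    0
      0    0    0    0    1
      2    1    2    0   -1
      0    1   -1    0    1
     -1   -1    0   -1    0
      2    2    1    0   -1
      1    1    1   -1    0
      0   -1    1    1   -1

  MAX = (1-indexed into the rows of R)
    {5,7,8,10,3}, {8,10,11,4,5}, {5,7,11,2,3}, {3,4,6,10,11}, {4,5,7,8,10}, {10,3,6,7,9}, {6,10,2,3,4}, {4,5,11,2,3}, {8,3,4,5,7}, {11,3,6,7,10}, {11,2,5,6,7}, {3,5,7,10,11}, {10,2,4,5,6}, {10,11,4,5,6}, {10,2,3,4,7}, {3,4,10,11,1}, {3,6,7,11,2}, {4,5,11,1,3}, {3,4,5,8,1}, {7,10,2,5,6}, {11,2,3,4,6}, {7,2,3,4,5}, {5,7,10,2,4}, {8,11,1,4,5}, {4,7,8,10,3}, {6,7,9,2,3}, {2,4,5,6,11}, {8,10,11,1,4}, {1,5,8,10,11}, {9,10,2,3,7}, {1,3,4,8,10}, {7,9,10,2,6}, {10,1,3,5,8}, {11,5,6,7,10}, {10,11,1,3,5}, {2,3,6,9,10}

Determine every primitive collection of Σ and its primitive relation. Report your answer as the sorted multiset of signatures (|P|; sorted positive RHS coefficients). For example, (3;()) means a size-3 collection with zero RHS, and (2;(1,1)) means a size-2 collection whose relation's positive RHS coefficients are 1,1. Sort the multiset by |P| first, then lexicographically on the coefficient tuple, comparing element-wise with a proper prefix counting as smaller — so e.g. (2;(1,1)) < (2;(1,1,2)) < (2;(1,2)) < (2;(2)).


Minimal non-faces — 20 found among 11 rays, 36 max cones:

  P = {2,8}:  v_{2} + v_{8} = v_{4}  so sig = (2;(1))
  P = {5,9}:  v_{5} + v_{9} = v_{6} + v_{7}  so sig = (2;(1,1))
  P = {1,2}:  v_{1} + v_{2} = v_{3} + v_{4} + v_{11}  so sig = (2;(1,1,1))
  P = {6,8}:  v_{6} + v_{8} = v_{4} + v_{10} + v_{11}  so sig = (2;(1,1,1))
  P = {1,6}:  v_{1} + v_{6} = v_{3} + v_{4} + v_{10} + 2·v_{11}  so sig = (2;(1,1,1,2))
  P = {1,7}:  v_{1} + v_{7} = 2·v_{3} + v_{5} + v_{10}  so sig = (2;(1,1,2))
  P = {1,9}:  v_{1} + v_{9} = 2·v_{3} + v_{6} + v_{10}  so sig = (2;(1,1,2))
  P = {8,9}:  v_{8} + v_{9} = v_{2} + v_{3} + 2·v_{10}  so sig = (2;(1,1,2))
  P = {9,11}:  v_{9} + v_{11} = v_{3} + 2·v_{6} + v_{7}  so sig = (2;(1,1,2))
  P = {4,9}:  v_{4} + v_{9} = 2·v_{2} + v_{3} + 2·v_{10}  so sig = (2;(1,2,2))
  P = {4,7,11}:  v_{4} + v_{7} + v_{11} = 0  so sig = (3;())
  P = {2,10,11}:  v_{2} + v_{10} + v_{11} = v_{6}  so sig = (3;(1))
  P = {3,5,6}:  v_{3} + v_{5} + v_{6} = v_{11}  so sig = (3;(1))
  P = {3,8,11}:  v_{3} + v_{8} + v_{11} = v_{1}  so sig = (3;(1))
  P = {4,6,7}:  v_{4} + v_{6} + v_{7} = v_{2} + v_{10}  so sig = (3;(1,1))
  P = {7,8,11}:  v_{7} + v_{8} + v_{11} = v_{3} + v_{5} + v_{10}  so sig = (3;(1,1,1))
  P = {2,3,5,10}:  v_{2} + v_{3} + v_{5} + v_{10} = 0  so sig = (4;())
  P = {3,4,5,10}:  v_{3} + v_{4} + v_{5} + v_{10} = v_{8}  so sig = (4;(1))
  P = {1,4,5,10}:  v_{1} + v_{4} + v_{5} + v_{10} = 2·v_{8} + v_{11}  so sig = (4;(1,2))
  P = {2,3,6,7,10}:  v_{2} + v_{3} + v_{6} + v_{7} + v_{10} = v_{9}  so sig = (5;(1))

Sorted signature multiset PRS(X):
    (2;(1))
    (2;(1,1))
    (2;(1,1,1))
    (2;(1,1,1))
    (2;(1,1,1,2))
    (2;(1,1,2))
    (2;(1,1,2))
    (2;(1,1,2))
    (2;(1,1,2))
    (2;(1,2,2))
    (3;())
    (3;(1))
    (3;(1))
    (3;(1))
    (3;(1,1))
    (3;(1,1,1))
    (4;())
    (4;(1))
    (4;(1,2))
    (5;(1))


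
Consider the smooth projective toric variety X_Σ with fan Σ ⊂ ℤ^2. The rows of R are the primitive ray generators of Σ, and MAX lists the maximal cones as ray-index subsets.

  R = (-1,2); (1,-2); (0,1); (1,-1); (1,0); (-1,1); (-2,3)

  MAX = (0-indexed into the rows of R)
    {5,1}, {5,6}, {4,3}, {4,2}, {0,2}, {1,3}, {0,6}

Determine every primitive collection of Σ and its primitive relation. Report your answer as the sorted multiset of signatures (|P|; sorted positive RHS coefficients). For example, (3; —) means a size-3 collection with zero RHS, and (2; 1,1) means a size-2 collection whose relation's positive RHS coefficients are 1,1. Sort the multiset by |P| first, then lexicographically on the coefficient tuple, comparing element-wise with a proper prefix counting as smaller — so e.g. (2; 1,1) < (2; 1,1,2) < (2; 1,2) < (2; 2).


Primitive collections (14):

  P = {0,1}:  v_{0} + v_{1} = 0  ⇒ sig = (2; —)
  P = {3,5}:  v_{3} + v_{5} = 0  ⇒ sig = (2; —)
  P = {0,3}:  v_{0} + v_{3} = v_{2}  ⇒ sig = (2; 1)
  P = {0,5}:  v_{0} + v_{5} = v_{6}  ⇒ sig = (2; 1)
  P = {1,2}:  v_{1} + v_{2} = v_{3}  ⇒ sig = (2; 1)
  P = {1,6}:  v_{1} + v_{6} = v_{5}  ⇒ sig = (2; 1)
  P = {2,3}:  v_{2} + v_{3} = v_{4}  ⇒ sig = (2; 1)
  P = {2,5}:  v_{2} + v_{5} = v_{0}  ⇒ sig = (2; 1)
  P = {3,6}:  v_{3} + v_{6} = v_{0}  ⇒ sig = (2; 1)
  P = {4,5}:  v_{4} + v_{5} = v_{2}  ⇒ sig = (2; 1)
  P = {4,6}:  v_{4} + v_{6} = v_{0} + v_{2}  ⇒ sig = (2; 1,1)
  P = {0,4}:  v_{0} + v_{4} = 2·v_{2}  ⇒ sig = (2; 2)
  P = {1,4}:  v_{1} + v_{4} = 2·v_{3}  ⇒ sig = (2; 2)
  P = {2,6}:  v_{2} + v_{6} = 2·v_{0}  ⇒ sig = (2; 2)

Hence PRS(X_Σ) =
{ (2; —) ×2,  (2; 1) ×8,  (2; 1,1),  (2; 2) ×3 }


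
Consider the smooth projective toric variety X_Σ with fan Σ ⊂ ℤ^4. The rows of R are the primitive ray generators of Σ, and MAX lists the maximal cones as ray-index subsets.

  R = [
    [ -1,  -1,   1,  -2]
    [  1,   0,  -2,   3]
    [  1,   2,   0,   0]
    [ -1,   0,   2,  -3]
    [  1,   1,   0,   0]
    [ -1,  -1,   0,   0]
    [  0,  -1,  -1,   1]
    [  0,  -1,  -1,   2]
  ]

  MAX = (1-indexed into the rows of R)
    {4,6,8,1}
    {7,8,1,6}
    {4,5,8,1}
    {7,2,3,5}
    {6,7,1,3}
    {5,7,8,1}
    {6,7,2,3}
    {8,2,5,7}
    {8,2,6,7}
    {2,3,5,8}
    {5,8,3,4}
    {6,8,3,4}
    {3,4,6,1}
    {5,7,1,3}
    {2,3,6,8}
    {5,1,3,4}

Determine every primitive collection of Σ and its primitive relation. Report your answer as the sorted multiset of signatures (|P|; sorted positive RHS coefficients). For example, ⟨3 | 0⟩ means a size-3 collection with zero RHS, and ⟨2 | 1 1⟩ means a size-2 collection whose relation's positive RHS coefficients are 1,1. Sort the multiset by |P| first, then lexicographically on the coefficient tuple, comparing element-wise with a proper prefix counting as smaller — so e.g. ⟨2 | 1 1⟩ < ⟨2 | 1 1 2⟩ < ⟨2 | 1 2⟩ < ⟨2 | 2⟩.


Σ has 6 primitive collections:

  • {2,4}:  v_{2} + v_{4} = 0 ; sig = ⟨2 | 0⟩
  • {5,6}:  v_{5} + v_{6} = 0 ; sig = ⟨2 | 0⟩
  • {1,2}:  v_{1} + v_{2} = v_{7} ; sig = ⟨2 | 1⟩
  • {4,7}:  v_{4} + v_{7} = v_{1} ; sig = ⟨2 | 1⟩
  • {1,3,8}:  v_{1} + v_{3} + v_{8} = 0 ; sig = ⟨3 | 0⟩
  • {3,7,8}:  v_{3} + v_{7} + v_{8} = v_{2} ; sig = ⟨3 | 1⟩

Signatures (|P|; sorted positive RHS coefficients), sorted:
[⟨2 | 0⟩, ⟨2 | 0⟩, ⟨2 | 1⟩, ⟨2 | 1⟩, ⟨3 | 0⟩, ⟨3 | 1⟩]


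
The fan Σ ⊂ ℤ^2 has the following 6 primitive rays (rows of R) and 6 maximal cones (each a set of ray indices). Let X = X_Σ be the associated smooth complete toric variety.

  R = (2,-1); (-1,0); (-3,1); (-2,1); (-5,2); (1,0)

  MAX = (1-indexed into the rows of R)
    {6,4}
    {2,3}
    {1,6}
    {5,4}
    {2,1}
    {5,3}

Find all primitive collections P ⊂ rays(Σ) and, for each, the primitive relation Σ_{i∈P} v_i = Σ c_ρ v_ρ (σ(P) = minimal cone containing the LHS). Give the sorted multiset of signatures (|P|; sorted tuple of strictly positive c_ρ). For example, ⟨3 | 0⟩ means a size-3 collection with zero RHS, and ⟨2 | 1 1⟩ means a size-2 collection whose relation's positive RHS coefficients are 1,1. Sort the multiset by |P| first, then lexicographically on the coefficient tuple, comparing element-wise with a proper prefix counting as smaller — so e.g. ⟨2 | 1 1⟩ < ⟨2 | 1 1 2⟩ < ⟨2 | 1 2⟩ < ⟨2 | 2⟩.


Minimal non-faces — 9 found among 6 rays, 6 max cones:

  P={1,4}:  v_{1} + v_{4} = 0  so sig = ⟨2 | 0⟩
  P={2,6}:  v_{2} + v_{6} = 0  so sig = ⟨2 | 0⟩
  P={1,3}:  v_{1} + v_{3} = v_{2}  so sig = ⟨2 | 1⟩
  P={1,5}:  v_{1} + v_{5} = v_{3}  so sig = ⟨2 | 1⟩
  P={2,4}:  v_{2} + v_{4} = v_{3}  so sig = ⟨2 | 1⟩
  P={3,4}:  v_{3} + v_{4} = v_{5}  so sig = ⟨2 | 1⟩
  P={3,6}:  v_{3} + v_{6} = v_{4}  so sig = ⟨2 | 1⟩
  P={2,5}:  v_{2} + v_{5} = 2·v_{3}  so sig = ⟨2 | 2⟩
  P={5,6}:  v_{5} + v_{6} = 2·v_{4}  so sig = ⟨2 | 2⟩

so the primitive-relation signature multiset is
{ ⟨2 | 0⟩ ×2,  ⟨2 | 1⟩ ×5,  ⟨2 | 2⟩ ×2 }


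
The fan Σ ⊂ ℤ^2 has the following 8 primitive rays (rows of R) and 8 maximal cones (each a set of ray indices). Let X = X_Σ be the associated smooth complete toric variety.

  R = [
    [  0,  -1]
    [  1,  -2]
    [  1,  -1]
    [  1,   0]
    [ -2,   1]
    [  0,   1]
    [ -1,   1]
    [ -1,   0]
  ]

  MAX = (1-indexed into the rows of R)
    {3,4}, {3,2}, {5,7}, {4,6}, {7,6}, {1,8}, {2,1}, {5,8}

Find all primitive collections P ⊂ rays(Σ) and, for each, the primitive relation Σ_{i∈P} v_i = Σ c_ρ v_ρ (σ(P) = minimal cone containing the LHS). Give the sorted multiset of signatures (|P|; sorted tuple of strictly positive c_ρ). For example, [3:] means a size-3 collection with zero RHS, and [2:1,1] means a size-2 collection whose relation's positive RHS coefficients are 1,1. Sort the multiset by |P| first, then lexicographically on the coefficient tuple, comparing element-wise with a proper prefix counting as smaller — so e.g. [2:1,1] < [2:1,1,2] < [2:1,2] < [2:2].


20 minimal non-faces of Δ(Σ) (on 8 rays):

  P = {1,6}:  v_{1} + v_{6} = 0  ⟹  sig = [2:]
  P = {3,7}:  v_{3} + v_{7} = 0  ⟹  sig = [2:]
  P = {4,8}:  v_{4} + v_{8} = 0  ⟹  sig = [2:]
  P = {1,3}:  v_{1} + v_{3} = v_{2}  ⟹  sig = [2:1]
  P = {1,4}:  v_{1} + v_{4} = v_{3}  ⟹  sig = [2:1]
  P = {1,7}:  v_{1} + v_{7} = v_{8}  ⟹  sig = [2:1]
  P = {2,6}:  v_{2} + v_{6} = v_{3}  ⟹  sig = [2:1]
  P = {2,7}:  v_{2} + v_{7} = v_{1}  ⟹  sig = [2:1]
  P = {3,5}:  v_{3} + v_{5} = v_{8}  ⟹  sig = [2:1]
  P = {3,6}:  v_{3} + v_{6} = v_{4}  ⟹  sig = [2:1]
  P = {3,8}:  v_{3} + v_{8} = v_{1}  ⟹  sig = [2:1]
  P = {4,5}:  v_{4} + v_{5} = v_{7}  ⟹  sig = [2:1]
  P = {4,7}:  v_{4} + v_{7} = v_{6}  ⟹  sig = [2:1]
  P = {6,8}:  v_{6} + v_{8} = v_{7}  ⟹  sig = [2:1]
  P = {7,8}:  v_{7} + v_{8} = v_{5}  ⟹  sig = [2:1]
  P = {2,5}:  v_{2} + v_{5} = v_{1} + v_{8}  ⟹  sig = [2:1,1]
  P = {1,5}:  v_{1} + v_{5} = 2·v_{8}  ⟹  sig = [2:2]
  P = {2,4}:  v_{2} + v_{4} = 2·v_{3}  ⟹  sig = [2:2]
  P = {2,8}:  v_{2} + v_{8} = 2·v_{1}  ⟹  sig = [2:2]
  P = {5,6}:  v_{5} + v_{6} = 2·v_{7}  ⟹  sig = [2:2]

Hence PRS(X_Σ) =
    |P|=2: 20 collections, coeffs (), (), (), (1), (1), (1), (1), (1), (1), (1), (1), (1), (1), (1), (1), (1,1), (2), (2), (2), (2)


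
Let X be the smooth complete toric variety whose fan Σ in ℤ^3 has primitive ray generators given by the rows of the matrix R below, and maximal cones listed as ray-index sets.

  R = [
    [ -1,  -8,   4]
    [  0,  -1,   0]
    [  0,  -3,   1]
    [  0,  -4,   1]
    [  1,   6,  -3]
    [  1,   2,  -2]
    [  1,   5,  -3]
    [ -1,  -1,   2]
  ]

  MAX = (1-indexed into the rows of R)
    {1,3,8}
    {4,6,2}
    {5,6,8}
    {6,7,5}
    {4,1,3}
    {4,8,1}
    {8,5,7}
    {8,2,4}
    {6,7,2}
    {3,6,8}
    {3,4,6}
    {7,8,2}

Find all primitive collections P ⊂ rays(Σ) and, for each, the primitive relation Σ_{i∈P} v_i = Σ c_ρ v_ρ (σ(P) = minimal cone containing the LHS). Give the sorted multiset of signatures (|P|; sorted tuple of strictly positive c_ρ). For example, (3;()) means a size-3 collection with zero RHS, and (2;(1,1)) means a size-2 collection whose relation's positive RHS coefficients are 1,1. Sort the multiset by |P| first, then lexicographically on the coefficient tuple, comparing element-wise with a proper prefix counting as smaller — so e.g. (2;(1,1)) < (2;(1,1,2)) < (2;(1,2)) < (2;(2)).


Primitive collections (14):

  P = {1,7}:  v_{1} + v_{7} = v_{3} — sig = (2;(1))
  P = {2,3}:  v_{2} + v_{3} = v_{4} — sig = (2;(1))
  P = {2,5}:  v_{2} + v_{5} = v_{7} — sig = (2;(1))
  P = {3,7}:  v_{3} + v_{7} = v_{6} — sig = (2;(1))
  P = {4,5}:  v_{4} + v_{5} = v_{6} — sig = (2;(1))
  P = {4,7}:  v_{4} + v_{7} = v_{2} + v_{6} — sig = (2;(1,1))
  P = {1,5}:  v_{1} + v_{5} = v_{3} + v_{6} + v_{8} — sig = (2;(1,1,1))
  P = {1,2}:  v_{1} + v_{2} = 2·v_{4} + v_{8} — sig = (2;(1,2))
  P = {3,5}:  v_{3} + v_{5} = 2·v_{6} + v_{8} — sig = (2;(1,2))
  P = {1,6}:  v_{1} + v_{6} = 2·v_{3} — sig = (2;(2))
  P = {2,6,8}:  v_{2} + v_{6} + v_{8} = 0 — sig = (3;())
  P = {3,4,8}:  v_{3} + v_{4} + v_{8} = v_{1} — sig = (3;(1))
  P = {4,6,8}:  v_{4} + v_{6} + v_{8} = v_{3} — sig = (3;(1))
  P = {6,7,8}:  v_{6} + v_{7} + v_{8} = v_{5} — sig = (3;(1))

Signatures (|P|; sorted positive RHS coefficients), sorted:
{ (2;(1)) ×5,  (2;(1,1)),  (2;(1,1,1)),  (2;(1,2)) ×2,  (2;(2)),  (3;()),  (3;(1)) ×3 }


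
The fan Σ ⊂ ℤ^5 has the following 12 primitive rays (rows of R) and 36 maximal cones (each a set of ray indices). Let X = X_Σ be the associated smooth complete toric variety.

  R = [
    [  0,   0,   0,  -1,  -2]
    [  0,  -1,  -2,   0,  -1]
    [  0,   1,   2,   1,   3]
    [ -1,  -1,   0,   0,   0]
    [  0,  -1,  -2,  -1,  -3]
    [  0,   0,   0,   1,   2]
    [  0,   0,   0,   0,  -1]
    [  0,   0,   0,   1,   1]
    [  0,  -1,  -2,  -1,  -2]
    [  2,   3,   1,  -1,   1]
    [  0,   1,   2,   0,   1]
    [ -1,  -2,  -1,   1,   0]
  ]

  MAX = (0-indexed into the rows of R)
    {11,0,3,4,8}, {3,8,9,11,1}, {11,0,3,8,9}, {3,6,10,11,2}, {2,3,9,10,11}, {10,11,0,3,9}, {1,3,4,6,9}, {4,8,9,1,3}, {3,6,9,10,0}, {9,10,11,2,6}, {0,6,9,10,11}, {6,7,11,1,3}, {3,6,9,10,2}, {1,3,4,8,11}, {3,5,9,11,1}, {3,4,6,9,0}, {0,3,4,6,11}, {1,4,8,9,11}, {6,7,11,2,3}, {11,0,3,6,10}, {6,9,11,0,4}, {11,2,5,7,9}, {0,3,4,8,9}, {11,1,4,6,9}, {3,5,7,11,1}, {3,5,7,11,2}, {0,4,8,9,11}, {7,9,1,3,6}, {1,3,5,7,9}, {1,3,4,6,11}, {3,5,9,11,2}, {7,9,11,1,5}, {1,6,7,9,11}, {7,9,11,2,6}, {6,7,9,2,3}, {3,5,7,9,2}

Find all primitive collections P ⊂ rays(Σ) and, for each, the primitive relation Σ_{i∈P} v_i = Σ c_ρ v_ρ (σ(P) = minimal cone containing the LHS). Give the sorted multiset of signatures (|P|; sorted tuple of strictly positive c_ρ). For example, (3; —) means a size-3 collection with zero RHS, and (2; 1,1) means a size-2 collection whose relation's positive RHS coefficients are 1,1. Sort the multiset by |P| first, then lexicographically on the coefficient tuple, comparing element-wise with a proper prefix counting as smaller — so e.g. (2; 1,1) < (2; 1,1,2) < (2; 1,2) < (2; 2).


Minimal non-faces — 21 found among 12 rays, 36 max cones:

  • {0,5}:  v_{0} + v_{5} = 0  ⇒ sig = (2; —)
  • {1,10}:  v_{1} + v_{10} = 0  ⇒ sig = (2; —)
  • {2,4}:  v_{2} + v_{4} = 0  ⇒ sig = (2; —)
  • {0,1}:  v_{0} + v_{1} = v_{4}  ⇒ sig = (2; 1)
  • {0,2}:  v_{0} + v_{2} = v_{10}  ⇒ sig = (2; 1)
  • {0,7}:  v_{0} + v_{7} = v_{6}  ⇒ sig = (2; 1)
  • {1,2}:  v_{1} + v_{2} = v_{5}  ⇒ sig = (2; 1)
  • {4,5}:  v_{4} + v_{5} = v_{1}  ⇒ sig = (2; 1)
  • {4,10}:  v_{4} + v_{10} = v_{0}  ⇒ sig = (2; 1)
  • {5,6}:  v_{5} + v_{6} = v_{7}  ⇒ sig = (2; 1)
  • {5,10}:  v_{5} + v_{10} = v_{2}  ⇒ sig = (2; 1)
  • {6,8}:  v_{6} + v_{8} = v_{4}  ⇒ sig = (2; 1)
  • {7,8}:  v_{7} + v_{8} = v_{1}  ⇒ sig = (2; 1)
  • {4,7}:  v_{4} + v_{7} = v_{1} + v_{6}  ⇒ sig = (2; 1,1)
  • {7,10}:  v_{7} + v_{10} = v_{2} + v_{6}  ⇒ sig = (2; 1,1)
  • {2,8}:  v_{2} + v_{8} = v_{3} + v_{9} + v_{11}  ⇒ sig = (2; 1,1,1)
  • {5,8}:  v_{5} + v_{8} = v_{1} + v_{3} + v_{9} + v_{11}  ⇒ sig = (2; 1,1,1,1)
  • {8,10}:  v_{8} + v_{10} = v_{0} + v_{3} + v_{9} + v_{11}  ⇒ sig = (2; 1,1,1,1)
  • {3,6,9,11}:  v_{3} + v_{6} + v_{9} + v_{11} = 0  ⇒ sig = (4; —)
  • {3,4,9,11}:  v_{3} + v_{4} + v_{9} + v_{11} = v_{8}  ⇒ sig = (4; 1)
  • {3,7,9,11}:  v_{3} + v_{7} + v_{9} + v_{11} = v_{5}  ⇒ sig = (4; 1)

Hence PRS(X_Σ) =
    (2; —)
    (2; —)
    (2; —)
    (2; 1)
    (2; 1)
    (2; 1)
    (2; 1)
    (2; 1)
    (2; 1)
    (2; 1)
    (2; 1)
    (2; 1)
    (2; 1)
    (2; 1,1)
    (2; 1,1)
    (2; 1,1,1)
    (2; 1,1,1,1)
    (2; 1,1,1,1)
    (4; —)
    (4; 1)
    (4; 1)


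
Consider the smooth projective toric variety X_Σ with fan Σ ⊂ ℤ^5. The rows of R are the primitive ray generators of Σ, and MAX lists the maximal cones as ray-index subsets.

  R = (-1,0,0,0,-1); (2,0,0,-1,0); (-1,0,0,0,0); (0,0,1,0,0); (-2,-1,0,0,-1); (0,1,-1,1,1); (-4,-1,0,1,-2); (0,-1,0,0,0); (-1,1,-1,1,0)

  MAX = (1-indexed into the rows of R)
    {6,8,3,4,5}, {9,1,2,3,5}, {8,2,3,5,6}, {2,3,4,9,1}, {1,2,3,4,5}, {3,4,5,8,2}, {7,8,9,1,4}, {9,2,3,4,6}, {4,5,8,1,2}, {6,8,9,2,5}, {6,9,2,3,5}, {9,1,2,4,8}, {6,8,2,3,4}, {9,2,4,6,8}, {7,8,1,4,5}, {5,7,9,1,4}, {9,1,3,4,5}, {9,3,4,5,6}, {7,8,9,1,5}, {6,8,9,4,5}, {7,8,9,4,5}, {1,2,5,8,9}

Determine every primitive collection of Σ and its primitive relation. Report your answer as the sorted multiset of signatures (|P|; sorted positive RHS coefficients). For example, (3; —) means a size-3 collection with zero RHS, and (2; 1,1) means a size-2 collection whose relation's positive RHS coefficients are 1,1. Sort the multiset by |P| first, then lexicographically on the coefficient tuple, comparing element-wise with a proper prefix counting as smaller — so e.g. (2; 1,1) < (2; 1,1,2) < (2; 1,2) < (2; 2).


9 minimal non-faces of Δ(Σ) (on 9 rays):

  {1,6}:  v_{1} + v_{6} = v_{9} — sig = (2; 1)
  {6,7}:  v_{6} + v_{7} = v_{4} + v_{5} + v_{8} + 2·v_{9} — sig = (2; 1,1,1,2)
  {3,7}:  v_{3} + v_{7} = v_{4} + 2·v_{5} + v_{9} — sig = (2; 1,1,2)
  {2,7}:  v_{2} + v_{7} = 2·v_{1} + v_{8} — sig = (2; 1,2)
  {1,3,8}:  v_{1} + v_{3} + v_{8} = v_{5} — sig = (3; 1)
  {3,8,9}:  v_{3} + v_{8} + v_{9} = v_{5} + v_{6} — sig = (3; 1,1)
  {2,4,5,6}:  v_{2} + v_{4} + v_{5} + v_{6} = 0 — sig = (4; —)
  {2,4,5,9}:  v_{2} + v_{4} + v_{5} + v_{9} = v_{1} — sig = (4; 1)
  {1,4,5,8,9}:  v_{1} + v_{4} + v_{5} + v_{8} + v_{9} = v_{7} — sig = (5; 1)

Sorted signature multiset PRS(X):
{ (2; 1),  (2; 1,1,1,2),  (2; 1,1,2),  (2; 1,2),  (3; 1),  (3; 1,1),  (4; —),  (4; 1),  (5; 1) }
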